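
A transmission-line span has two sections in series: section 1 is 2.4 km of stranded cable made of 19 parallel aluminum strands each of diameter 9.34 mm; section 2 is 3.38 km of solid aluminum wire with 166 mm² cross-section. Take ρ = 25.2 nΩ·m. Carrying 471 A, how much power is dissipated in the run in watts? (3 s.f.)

1.24×10^5 W

ρ = 25.2 nΩ·m = 2.52×10^-8 Ω·m
Section 1: A_strand = π(4.6700e-03)² = 6.851e-05 m²; R₁ = ρL/(N·A_s) = (2.52×10^-8)(2400)/(19×6.851e-05) = 0.04646 Ω
Section 2: A = 166 mm² = 1.660e-04 m²
R₂ = (2.52×10^-8)(3380)/(1.660e-04) = 0.5131 Ω
R = R₁ + R₂ = 0.5596 Ω
P = I²R = (471)² × 0.5596 = 1.24×10^5 W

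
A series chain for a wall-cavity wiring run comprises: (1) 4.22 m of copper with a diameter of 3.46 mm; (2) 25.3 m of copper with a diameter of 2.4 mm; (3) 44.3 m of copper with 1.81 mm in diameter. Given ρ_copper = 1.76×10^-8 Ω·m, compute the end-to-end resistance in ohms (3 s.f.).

Seg 1: A = π(d/2)² = π(1.7300e-03 m)² = 9.402e-06 m²
R_1 = (1.76×10^-8)(4.22)/(9.402e-06) = 0.007899 Ω
Seg 2: A = π(d/2)² = π(1.2000e-03 m)² = 4.524e-06 m²
R_2 = (1.76×10^-8)(25.3)/(4.524e-06) = 0.09843 Ω
Seg 3: A = π(d/2)² = π(9.0500e-04 m)² = 2.573e-06 m²
R_3 = (1.76×10^-8)(44.3)/(2.573e-06) = 0.303 Ω
R_total = R_1 + R_2 + R_3 = 0.409 Ω

0.409 Ω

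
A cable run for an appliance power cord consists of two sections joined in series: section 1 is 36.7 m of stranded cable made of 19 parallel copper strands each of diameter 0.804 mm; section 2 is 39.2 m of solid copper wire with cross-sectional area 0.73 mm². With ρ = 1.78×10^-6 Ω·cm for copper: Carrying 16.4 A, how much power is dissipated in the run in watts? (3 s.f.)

275 W

ρ = 1.78×10^-6 Ω·cm = 1.78×10^-8 Ω·m
Section 1: A_strand = π(4.0200e-04)² = 5.077e-07 m²; R₁ = ρL/(N·A_s) = (1.78×10^-8)(36.7)/(19×5.077e-07) = 0.06772 Ω
Section 2: A = 0.73 mm² = 7.300e-07 m²
R₂ = (1.78×10^-8)(39.2)/(7.300e-07) = 0.9558 Ω
R = R₁ + R₂ = 1.024 Ω
P = I²R = (16.4)² × 1.024 = 275 W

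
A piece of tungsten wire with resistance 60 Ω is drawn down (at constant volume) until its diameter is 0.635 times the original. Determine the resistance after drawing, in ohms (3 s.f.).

Volume constant ⇒ L' = L/r² with r = 0.635. R' = ρL'/A' = ρ(L/r²)/(πr²d₀²/4) = R/r⁴.
R' = 6.15 × 60 = 369 Ω

369 Ω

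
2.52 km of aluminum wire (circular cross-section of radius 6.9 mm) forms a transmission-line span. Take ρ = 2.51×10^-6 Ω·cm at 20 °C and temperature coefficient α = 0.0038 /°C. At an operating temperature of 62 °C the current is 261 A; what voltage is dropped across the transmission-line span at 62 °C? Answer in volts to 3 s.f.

ρ = 2.51×10^-6 Ω·cm = 2.51×10^-8 Ω·m
A = πr² = π(6.9000e-03 m)² = 1.496e-04 m²
R₍20₎ = ρL/A = (2.51×10^-8)(2520)/(1.496e-04) = 0.4229 Ω
R₍62₎ = R₍20₎(1 + αΔT) = 0.4229 × (1 + 0.0038×42) = 0.4904 Ω
V = IR = 261 × 0.4904 = 128 V

128 V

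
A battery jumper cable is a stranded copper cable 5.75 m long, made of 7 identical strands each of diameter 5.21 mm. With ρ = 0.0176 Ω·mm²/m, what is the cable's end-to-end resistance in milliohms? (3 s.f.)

ρ = 0.0176 Ω·mm²/m = 1.76×10^-8 Ω·m
A_strand = π(2.6050e-03 m)² = 2.132e-05 m²
R_strand = ρL/A = (1.76×10^-8)(5.75)/(2.132e-05) = 0.004747 Ω
R_total = R_strand/N = 0.004747/7 = 0.678 mΩ

0.678 mΩ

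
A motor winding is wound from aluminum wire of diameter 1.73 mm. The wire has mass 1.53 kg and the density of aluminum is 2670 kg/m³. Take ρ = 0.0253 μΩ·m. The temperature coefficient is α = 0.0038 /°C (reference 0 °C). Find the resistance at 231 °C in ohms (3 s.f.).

4.93 Ω

ρ = 0.0253 μΩ·m = 2.53×10^-8 Ω·m
A = π(d/2)² = π(8.6500e-04 m)² = 2.3506e-06 m²
L = m/(density·A) = 1.53/(2670×2.3506e-06) = 243.8 m
R = ρL/A = (2.53×10^-8)(243.8)/(2.3506e-06) = 2.624 Ω
R(231 °C) = 2.624 × (1 + 0.0038×231) = 4.93 Ω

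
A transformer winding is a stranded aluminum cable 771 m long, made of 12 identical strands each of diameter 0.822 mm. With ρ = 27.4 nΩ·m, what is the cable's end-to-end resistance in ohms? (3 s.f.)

ρ = 27.4 nΩ·m = 2.74×10^-8 Ω·m
A_strand = π(4.1100e-04 m)² = 5.307e-07 m²
R_strand = ρL/A = (2.74×10^-8)(771)/(5.307e-07) = 39.81 Ω
R_total = R_strand/N = 39.81/12 = 3.32 Ω

3.32 Ω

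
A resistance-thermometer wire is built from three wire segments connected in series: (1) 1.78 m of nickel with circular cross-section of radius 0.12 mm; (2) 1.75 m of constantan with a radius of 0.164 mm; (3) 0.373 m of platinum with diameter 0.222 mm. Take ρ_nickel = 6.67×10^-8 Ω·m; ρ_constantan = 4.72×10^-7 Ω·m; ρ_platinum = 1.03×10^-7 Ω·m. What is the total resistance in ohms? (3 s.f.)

Seg 1: A = πr² = π(1.2000e-04 m)² = 4.524e-08 m²
R_1 = (6.67×10^-8)(1.78)/(4.524e-08) = 2.624 Ω
Seg 2: A = πr² = π(1.6400e-04 m)² = 8.450e-08 m²
R_2 = (4.72×10^-7)(1.75)/(8.450e-08) = 9.776 Ω
Seg 3: A = π(d/2)² = π(1.1100e-04 m)² = 3.871e-08 m²
R_3 = (1.03×10^-7)(0.373)/(3.871e-08) = 0.9925 Ω
R_total = R_1 + R_2 + R_3 = 13.4 Ω

13.4 Ω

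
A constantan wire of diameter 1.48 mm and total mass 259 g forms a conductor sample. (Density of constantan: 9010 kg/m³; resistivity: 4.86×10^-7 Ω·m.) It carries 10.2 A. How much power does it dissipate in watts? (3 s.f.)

A = π(d/2)² = π(7.4000e-04 m)² = 1.7203e-06 m²
L = m/(density·A) = 0.259/(9010×1.7203e-06) = 16.71 m
R = ρL/A = (4.86×10^-7)(16.71)/(1.7203e-06) = 4.72 Ω
P = I²R = (10.2)² × 4.72 = 491 W

491 W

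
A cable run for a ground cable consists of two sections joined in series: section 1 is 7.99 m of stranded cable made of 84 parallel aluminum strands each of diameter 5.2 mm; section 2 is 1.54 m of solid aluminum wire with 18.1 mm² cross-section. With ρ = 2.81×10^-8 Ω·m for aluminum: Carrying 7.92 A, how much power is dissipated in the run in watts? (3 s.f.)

Section 1: A_strand = π(2.6000e-03)² = 2.124e-05 m²; R₁ = ρL/(N·A_s) = (2.81×10^-8)(7.99)/(84×2.124e-05) = 1.259×10^-4 Ω
Section 2: A = 18.1 mm² = 1.810e-05 m²
R₂ = (2.81×10^-8)(1.54)/(1.810e-05) = 0.002391 Ω
R = R₁ + R₂ = 0.002517 Ω
P = I²R = (7.92)² × 0.002517 = 0.158 W

0.158 W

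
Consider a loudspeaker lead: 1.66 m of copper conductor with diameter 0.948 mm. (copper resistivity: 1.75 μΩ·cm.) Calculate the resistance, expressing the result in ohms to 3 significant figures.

0.0412 Ω

ρ = 1.75 μΩ·cm = 1.75×10^-8 Ω·m
A = π(d/2)² = π(4.7400e-04 m)² = 7.058e-07 m²
R = ρL/A = (1.75×10^-8)(1.66 m)/(7.058e-07 m²) = 0.0412 Ω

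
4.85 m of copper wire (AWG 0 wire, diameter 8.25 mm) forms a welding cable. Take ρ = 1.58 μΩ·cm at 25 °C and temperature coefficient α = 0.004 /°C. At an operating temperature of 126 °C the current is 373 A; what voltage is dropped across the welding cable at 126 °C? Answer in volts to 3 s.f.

0.751 V

ρ = 1.58 μΩ·cm = 1.58×10^-8 Ω·m
A = π(8.25/2 mm)² = π(4.1250e-03 m)² = 5.346e-05 m²
R₍25₎ = ρL/A = (1.58×10^-8)(4.85)/(5.346e-05) = 0.001434 Ω
R₍126₎ = R₍25₎(1 + αΔT) = 0.001434 × (1 + 0.004×101) = 0.002013 Ω
V = IR = 373 × 0.002013 = 0.751 V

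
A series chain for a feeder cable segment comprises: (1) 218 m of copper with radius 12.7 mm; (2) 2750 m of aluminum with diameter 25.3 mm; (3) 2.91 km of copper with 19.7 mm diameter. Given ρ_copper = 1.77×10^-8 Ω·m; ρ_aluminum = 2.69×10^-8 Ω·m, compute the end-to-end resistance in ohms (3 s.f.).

0.324 Ω

Seg 1: A = πr² = π(1.2700e-02 m)² = 5.067e-04 m²
R_1 = (1.77×10^-8)(218)/(5.067e-04) = 0.007615 Ω
Seg 2: A = π(d/2)² = π(1.2650e-02 m)² = 5.027e-04 m²
R_2 = (2.69×10^-8)(2750)/(5.027e-04) = 0.1471 Ω
Seg 3: A = π(d/2)² = π(9.8500e-03 m)² = 3.048e-04 m²
R_3 = (1.77×10^-8)(2910)/(3.048e-04) = 0.169 Ω
R_total = R_1 + R_2 + R_3 = 0.324 Ω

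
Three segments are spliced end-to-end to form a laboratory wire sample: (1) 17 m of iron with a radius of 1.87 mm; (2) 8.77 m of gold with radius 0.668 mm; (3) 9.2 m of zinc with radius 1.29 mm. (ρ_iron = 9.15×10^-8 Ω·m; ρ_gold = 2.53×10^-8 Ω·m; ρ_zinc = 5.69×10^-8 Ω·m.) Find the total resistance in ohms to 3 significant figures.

Seg 1: A = πr² = π(1.8700e-03 m)² = 1.099e-05 m²
R_1 = (9.15×10^-8)(17)/(1.099e-05) = 0.1416 Ω
Seg 2: A = πr² = π(6.6800e-04 m)² = 1.402e-06 m²
R_2 = (2.53×10^-8)(8.77)/(1.402e-06) = 0.1583 Ω
Seg 3: A = πr² = π(1.2900e-03 m)² = 5.228e-06 m²
R_3 = (5.69×10^-8)(9.2)/(5.228e-06) = 0.1001 Ω
R_total = R_1 + R_2 + R_3 = 0.400 Ω

0.400 Ω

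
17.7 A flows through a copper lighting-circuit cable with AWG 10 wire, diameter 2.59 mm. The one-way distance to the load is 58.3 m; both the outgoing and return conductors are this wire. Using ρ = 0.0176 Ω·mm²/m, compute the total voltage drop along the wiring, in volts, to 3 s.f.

ρ = 0.0176 Ω·mm²/m = 1.76×10^-8 Ω·m
A = π(2.59/2 mm)² = π(1.2950e-03 m)² = 5.269e-06 m²
Total conductor length (both ways) L = 2 × 58.3 = 116.6 m
R = ρL/A = (1.76×10^-8)(116.6)/(5.269e-06) = 0.3895 Ω
V = IR = 17.7 × 0.3895 = 6.89 V

6.89 V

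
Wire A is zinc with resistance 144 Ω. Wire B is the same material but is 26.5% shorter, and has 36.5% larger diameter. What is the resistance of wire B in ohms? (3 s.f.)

R ∝ L/d², so R_B/R_A = (1 − 26.5/100) × (1 + 36.5/100)⁻²
= 0.735 × 0.5367 = 0.3945
R_B = 0.3945 × 144 = 56.8 Ω

56.8 Ω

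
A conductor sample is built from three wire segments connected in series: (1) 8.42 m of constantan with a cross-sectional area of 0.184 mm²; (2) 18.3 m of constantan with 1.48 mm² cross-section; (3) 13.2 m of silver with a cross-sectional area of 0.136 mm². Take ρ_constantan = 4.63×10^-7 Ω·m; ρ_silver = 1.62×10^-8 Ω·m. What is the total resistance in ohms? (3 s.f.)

28.5 Ω

Seg 1: A = 0.184 mm² = 1.840e-07 m²
R_1 = (4.63×10^-7)(8.42)/(1.840e-07) = 21.19 Ω
Seg 2: A = 1.48 mm² = 1.480e-06 m²
R_2 = (4.63×10^-7)(18.3)/(1.480e-06) = 5.725 Ω
Seg 3: A = 0.136 mm² = 1.360e-07 m²
R_3 = (1.62×10^-8)(13.2)/(1.360e-07) = 1.572 Ω
R_total = R_1 + R_2 + R_3 = 28.5 Ω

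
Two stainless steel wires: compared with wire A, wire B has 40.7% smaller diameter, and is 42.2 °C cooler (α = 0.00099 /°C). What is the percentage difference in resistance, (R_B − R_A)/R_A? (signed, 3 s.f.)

R ∝ ρL/d² with ρ ∝ (1+αΔT), so R_B/R_A = (1 − 40.7/100)⁻² × (1 − 0.00099×42.2)
= 2.844 × 0.9582 = 2.725
(R_B − R_A)/R_A = 2.725 − 1 = 172%

172%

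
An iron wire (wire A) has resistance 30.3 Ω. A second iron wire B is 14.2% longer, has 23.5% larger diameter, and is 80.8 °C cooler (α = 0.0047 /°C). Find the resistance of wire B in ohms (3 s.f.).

R ∝ ρL/d² with ρ ∝ (1+αΔT), so R_B/R_A = (1 + 14.2/100) × (1 + 23.5/100)⁻² × (1 − 0.0047×80.8)
= 1.142 × 0.6556 × 0.6202 = 0.4644
R_B = 0.4644 × 30.3 = 14.1 Ω

14.1 Ω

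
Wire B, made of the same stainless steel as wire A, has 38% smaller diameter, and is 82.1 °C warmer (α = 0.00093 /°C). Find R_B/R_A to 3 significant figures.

R ∝ ρL/d² with ρ ∝ (1+αΔT), so R_B/R_A = (1 − 38/100)⁻² × (1 + 0.00093×82.1)
= 2.602 × 1.076 = 2.80

2.80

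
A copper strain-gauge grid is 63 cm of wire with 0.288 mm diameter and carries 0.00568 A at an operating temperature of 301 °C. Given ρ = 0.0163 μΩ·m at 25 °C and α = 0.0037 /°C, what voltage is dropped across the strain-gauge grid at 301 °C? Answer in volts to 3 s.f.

ρ = 0.0163 μΩ·m = 1.63×10^-8 Ω·m
A = π(d/2)² = π(1.4400e-04 m)² = 6.514e-08 m²
R₍25₎ = ρL/A = (1.63×10^-8)(0.63)/(6.514e-08) = 0.1576 Ω
R₍301₎ = R₍25₎(1 + αΔT) = 0.1576 × (1 + 0.0037×276) = 0.3186 Ω
V = IR = 0.00568 × 0.3186 = 0.00181 V

0.00181 V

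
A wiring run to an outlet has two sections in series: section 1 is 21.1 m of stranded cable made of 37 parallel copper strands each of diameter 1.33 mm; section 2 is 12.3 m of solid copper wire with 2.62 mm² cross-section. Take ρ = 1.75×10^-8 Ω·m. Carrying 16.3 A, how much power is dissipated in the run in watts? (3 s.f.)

Section 1: A_strand = π(6.6500e-04)² = 1.389e-06 m²; R₁ = ρL/(N·A_s) = (1.75×10^-8)(21.1)/(37×1.389e-06) = 0.007183 Ω
Section 2: A = 2.62 mm² = 2.620e-06 m²
R₂ = (1.75×10^-8)(12.3)/(2.620e-06) = 0.08216 Ω
R = R₁ + R₂ = 0.08934 Ω
P = I²R = (16.3)² × 0.08934 = 23.7 W

23.7 W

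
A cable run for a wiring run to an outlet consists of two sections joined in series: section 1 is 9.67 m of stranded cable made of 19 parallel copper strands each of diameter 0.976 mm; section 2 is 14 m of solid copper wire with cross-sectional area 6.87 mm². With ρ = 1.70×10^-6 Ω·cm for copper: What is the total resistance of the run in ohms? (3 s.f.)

ρ = 1.70×10^-6 Ω·cm = 1.70×10^-8 Ω·m
Section 1: A_strand = π(4.8800e-04)² = 7.482e-07 m²; R₁ = ρL/(N·A_s) = (1.70×10^-8)(9.67)/(19×7.482e-07) = 0.01156 Ω
Section 2: A = 6.87 mm² = 6.870e-06 m²
R₂ = (1.70×10^-8)(14)/(6.870e-06) = 0.03464 Ω
R = R₁ + R₂ = 0.0462 Ω

0.0462 Ω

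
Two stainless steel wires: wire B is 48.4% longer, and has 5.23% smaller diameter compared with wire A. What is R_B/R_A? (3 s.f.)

1.65

R ∝ L/d², so R_B/R_A = (1 + 48.4/100) × (1 − 5.23/100)⁻²
= 1.484 × 1.113 = 1.65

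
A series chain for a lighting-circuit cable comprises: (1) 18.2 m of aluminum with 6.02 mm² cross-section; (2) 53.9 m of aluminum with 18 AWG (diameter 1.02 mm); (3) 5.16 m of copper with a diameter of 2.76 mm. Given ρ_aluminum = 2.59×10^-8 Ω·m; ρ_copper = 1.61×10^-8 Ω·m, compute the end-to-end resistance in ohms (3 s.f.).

1.80 Ω

Seg 1: A = 6.02 mm² = 6.020e-06 m²
R_1 = (2.59×10^-8)(18.2)/(6.020e-06) = 0.0783 Ω
Seg 2: A = π(1.02/2 mm)² = π(5.1000e-04 m)² = 8.171e-07 m²
R_2 = (2.59×10^-8)(53.9)/(8.171e-07) = 1.708 Ω
Seg 3: A = π(d/2)² = π(1.3800e-03 m)² = 5.983e-06 m²
R_3 = (1.61×10^-8)(5.16)/(5.983e-06) = 0.01389 Ω
R_total = R_1 + R_2 + R_3 = 1.80 Ω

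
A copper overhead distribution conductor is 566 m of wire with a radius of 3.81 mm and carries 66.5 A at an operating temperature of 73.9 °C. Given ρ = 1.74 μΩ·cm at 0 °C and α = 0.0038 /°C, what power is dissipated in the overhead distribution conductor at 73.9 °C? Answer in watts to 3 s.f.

ρ = 1.74 μΩ·cm = 1.74×10^-8 Ω·m
A = πr² = π(3.8100e-03 m)² = 4.560e-05 m²
R₍0₎ = ρL/A = (1.74×10^-8)(566)/(4.560e-05) = 0.216 Ω
R₍73.9₎ = R₍0₎(1 + αΔT) = 0.216 × (1 + 0.0038×73.9) = 0.2766 Ω
P = I²R = (66.5)² × 0.2766 = 1220 W

1220 W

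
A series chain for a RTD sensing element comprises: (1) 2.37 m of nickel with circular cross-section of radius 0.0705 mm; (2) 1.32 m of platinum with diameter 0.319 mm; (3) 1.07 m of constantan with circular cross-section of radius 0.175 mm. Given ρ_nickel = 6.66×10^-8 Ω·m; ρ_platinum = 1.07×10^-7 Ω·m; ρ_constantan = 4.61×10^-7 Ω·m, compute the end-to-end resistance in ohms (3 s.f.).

17.0 Ω

Seg 1: A = πr² = π(7.0500e-05 m)² = 1.561e-08 m²
R_1 = (6.66×10^-8)(2.37)/(1.561e-08) = 10.11 Ω
Seg 2: A = π(d/2)² = π(1.5950e-04 m)² = 7.992e-08 m²
R_2 = (1.07×10^-7)(1.32)/(7.992e-08) = 1.767 Ω
Seg 3: A = πr² = π(1.7500e-04 m)² = 9.621e-08 m²
R_3 = (4.61×10^-7)(1.07)/(9.621e-08) = 5.127 Ω
R_total = R_1 + R_2 + R_3 = 17.0 Ω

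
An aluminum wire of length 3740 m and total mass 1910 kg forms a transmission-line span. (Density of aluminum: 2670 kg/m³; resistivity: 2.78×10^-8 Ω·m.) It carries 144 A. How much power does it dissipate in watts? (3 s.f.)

11300 W

A = m/(density·L) = 1910/(2670×3740) = 1.9127e-04 m²
R = ρL/A = (2.78×10^-8)(3740)/(1.9127e-04) = 0.5436 Ω
P = I²R = (144)² × 0.5436 = 11300 W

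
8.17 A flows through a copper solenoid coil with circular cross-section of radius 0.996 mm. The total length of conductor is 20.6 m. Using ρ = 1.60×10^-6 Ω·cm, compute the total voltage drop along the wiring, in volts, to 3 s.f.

ρ = 1.60×10^-6 Ω·cm = 1.60×10^-8 Ω·m
A = πr² = π(9.9600e-04 m)² = 3.117e-06 m²
R = ρL/A = (1.60×10^-8)(20.6)/(3.117e-06) = 0.1058 Ω
V = IR = 8.17 × 0.1058 = 0.864 V

0.864 V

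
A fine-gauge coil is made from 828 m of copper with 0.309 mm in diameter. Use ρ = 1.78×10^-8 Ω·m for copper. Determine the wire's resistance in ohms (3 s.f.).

197 Ω

A = π(d/2)² = π(1.5450e-04 m)² = 7.499e-08 m²
R = ρL/A = (1.78×10^-8)(828 m)/(7.499e-08 m²) = 197 Ω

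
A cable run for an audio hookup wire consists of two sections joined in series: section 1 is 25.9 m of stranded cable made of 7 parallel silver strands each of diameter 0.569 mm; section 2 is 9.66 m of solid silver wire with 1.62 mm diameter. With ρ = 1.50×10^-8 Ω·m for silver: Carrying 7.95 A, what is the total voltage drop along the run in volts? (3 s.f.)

2.29 V

Section 1: A_strand = π(2.8450e-04)² = 2.543e-07 m²; R₁ = ρL/(N·A_s) = (1.50×10^-8)(25.9)/(7×2.543e-07) = 0.2183 Ω
Section 2: A = π(d/2)² = π(8.1000e-04 m)² = 2.061e-06 m²
R₂ = (1.50×10^-8)(9.66)/(2.061e-06) = 0.0703 Ω
R = R₁ + R₂ = 0.2886 Ω
V = IR = 7.95 × 0.2886 = 2.29 V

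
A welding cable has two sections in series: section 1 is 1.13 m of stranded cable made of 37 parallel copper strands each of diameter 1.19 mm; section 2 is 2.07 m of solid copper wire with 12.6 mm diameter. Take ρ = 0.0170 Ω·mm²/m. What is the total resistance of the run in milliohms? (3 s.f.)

ρ = 0.0170 Ω·mm²/m = 1.70×10^-8 Ω·m
Section 1: A_strand = π(5.9500e-04)² = 1.112e-06 m²; R₁ = ρL/(N·A_s) = (1.70×10^-8)(1.13)/(37×1.112e-06) = 4.668×10^-4 Ω
Section 2: A = π(d/2)² = π(6.3000e-03 m)² = 1.247e-04 m²
R₂ = (1.70×10^-8)(2.07)/(1.247e-04) = 2.822×10^-4 Ω
R = R₁ + R₂ = 0.749 mΩ

0.749 mΩ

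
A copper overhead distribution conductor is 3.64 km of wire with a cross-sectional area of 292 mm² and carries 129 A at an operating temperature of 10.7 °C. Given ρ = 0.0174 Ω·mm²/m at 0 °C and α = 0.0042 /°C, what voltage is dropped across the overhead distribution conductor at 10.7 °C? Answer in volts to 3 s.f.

29.2 V

ρ = 0.0174 Ω·mm²/m = 1.74×10^-8 Ω·m
A = 292 mm² = 2.920e-04 m²
R₍0₎ = ρL/A = (1.74×10^-8)(3640)/(2.920e-04) = 0.2169 Ω
R₍10.7₎ = R₍0₎(1 + αΔT) = 0.2169 × (1 + 0.0042×10.7) = 0.2267 Ω
V = IR = 129 × 0.2267 = 29.2 V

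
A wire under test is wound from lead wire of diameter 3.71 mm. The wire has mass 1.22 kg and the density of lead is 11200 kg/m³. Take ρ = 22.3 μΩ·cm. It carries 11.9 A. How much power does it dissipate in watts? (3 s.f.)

29.4 W

ρ = 22.3 μΩ·cm = 2.23×10^-7 Ω·m
A = π(d/2)² = π(1.8550e-03 m)² = 1.0810e-05 m²
L = m/(density·A) = 1.22/(11200×1.0810e-05) = 10.08 m
R = ρL/A = (2.23×10^-7)(10.08)/(1.0810e-05) = 0.2079 Ω
P = I²R = (11.9)² × 0.2079 = 29.4 W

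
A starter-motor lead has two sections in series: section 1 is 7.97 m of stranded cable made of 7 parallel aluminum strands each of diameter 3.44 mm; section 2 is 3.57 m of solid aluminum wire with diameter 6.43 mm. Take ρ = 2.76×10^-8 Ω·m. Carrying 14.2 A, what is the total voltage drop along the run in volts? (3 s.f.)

Section 1: A_strand = π(1.7200e-03)² = 9.294e-06 m²; R₁ = ρL/(N·A_s) = (2.76×10^-8)(7.97)/(7×9.294e-06) = 0.003381 Ω
Section 2: A = π(d/2)² = π(3.2150e-03 m)² = 3.247e-05 m²
R₂ = (2.76×10^-8)(3.57)/(3.247e-05) = 0.003034 Ω
R = R₁ + R₂ = 0.006415 Ω
V = IR = 14.2 × 0.006415 = 0.0911 V

0.0911 V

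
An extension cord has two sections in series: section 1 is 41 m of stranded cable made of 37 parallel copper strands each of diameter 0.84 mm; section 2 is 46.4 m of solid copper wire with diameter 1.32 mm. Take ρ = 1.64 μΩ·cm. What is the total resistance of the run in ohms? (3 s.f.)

ρ = 1.64 μΩ·cm = 1.64×10^-8 Ω·m
Section 1: A_strand = π(4.2000e-04)² = 5.542e-07 m²; R₁ = ρL/(N·A_s) = (1.64×10^-8)(41)/(37×5.542e-07) = 0.03279 Ω
Section 2: A = π(d/2)² = π(6.6000e-04 m)² = 1.368e-06 m²
R₂ = (1.64×10^-8)(46.4)/(1.368e-06) = 0.5561 Ω
R = R₁ + R₂ = 0.589 Ω

0.589 Ω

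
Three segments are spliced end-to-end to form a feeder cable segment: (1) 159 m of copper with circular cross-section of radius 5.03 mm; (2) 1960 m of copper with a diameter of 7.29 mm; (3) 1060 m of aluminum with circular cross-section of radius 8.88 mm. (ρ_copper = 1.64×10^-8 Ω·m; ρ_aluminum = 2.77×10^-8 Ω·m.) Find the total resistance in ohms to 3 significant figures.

Seg 1: A = πr² = π(5.0300e-03 m)² = 7.949e-05 m²
R_1 = (1.64×10^-8)(159)/(7.949e-05) = 0.03281 Ω
Seg 2: A = π(d/2)² = π(3.6450e-03 m)² = 4.174e-05 m²
R_2 = (1.64×10^-8)(1960)/(4.174e-05) = 0.7701 Ω
Seg 3: A = πr² = π(8.8800e-03 m)² = 2.477e-04 m²
R_3 = (2.77×10^-8)(1060)/(2.477e-04) = 0.1185 Ω
R_total = R_1 + R_2 + R_3 = 0.921 Ω

0.921 Ω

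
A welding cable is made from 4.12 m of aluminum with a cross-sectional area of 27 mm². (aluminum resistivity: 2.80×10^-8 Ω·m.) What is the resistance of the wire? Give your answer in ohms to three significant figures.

0.00427 Ω

A = 27 mm² = 2.700e-05 m²
R = ρL/A = (2.80×10^-8)(4.12 m)/(2.700e-05 m²) = 0.00427 Ω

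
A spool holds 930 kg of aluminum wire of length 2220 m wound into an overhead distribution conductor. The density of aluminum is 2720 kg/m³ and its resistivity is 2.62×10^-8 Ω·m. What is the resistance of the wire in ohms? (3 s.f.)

0.378 Ω

A = m/(density·L) = 930/(2720×2220) = 1.5401e-04 m²
R = ρL/A = (2.62×10^-8)(2220)/(1.5401e-04) = 0.378 Ω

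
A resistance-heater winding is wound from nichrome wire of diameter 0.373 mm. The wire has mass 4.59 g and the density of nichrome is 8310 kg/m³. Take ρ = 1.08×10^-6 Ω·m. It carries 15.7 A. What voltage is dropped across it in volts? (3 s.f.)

784 V

A = π(d/2)² = π(1.8650e-04 m)² = 1.0927e-07 m²
L = m/(density·A) = 0.00459/(8310×1.0927e-07) = 5.055 m
R = ρL/A = (1.08×10^-6)(5.055)/(1.0927e-07) = 49.96 Ω
V = IR = 15.7 × 49.96 = 784 V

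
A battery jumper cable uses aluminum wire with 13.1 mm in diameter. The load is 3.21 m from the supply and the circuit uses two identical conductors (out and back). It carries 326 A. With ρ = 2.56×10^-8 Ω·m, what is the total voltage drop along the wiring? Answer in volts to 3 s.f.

A = π(d/2)² = π(6.5500e-03 m)² = 1.348e-04 m²
Total conductor length (both ways) L = 2 × 3.21 = 6.42 m
R = ρL/A = (2.56×10^-8)(6.42)/(1.348e-04) = 0.001219 Ω
V = IR = 326 × 0.001219 = 0.398 V

0.398 V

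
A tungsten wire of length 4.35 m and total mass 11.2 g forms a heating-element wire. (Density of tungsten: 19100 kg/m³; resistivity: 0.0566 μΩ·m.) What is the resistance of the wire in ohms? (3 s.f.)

ρ = 0.0566 μΩ·m = 5.66×10^-8 Ω·m
A = m/(density·L) = 0.0112/(19100×4.35) = 1.3480e-07 m²
R = ρL/A = (5.66×10^-8)(4.35)/(1.3480e-07) = 1.83 Ω

1.83 Ω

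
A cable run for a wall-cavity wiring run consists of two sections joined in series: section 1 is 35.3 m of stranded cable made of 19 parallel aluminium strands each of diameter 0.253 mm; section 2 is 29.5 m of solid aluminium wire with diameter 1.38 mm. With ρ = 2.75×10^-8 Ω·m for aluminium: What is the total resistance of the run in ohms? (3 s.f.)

Section 1: A_strand = π(1.2650e-04)² = 5.027e-08 m²; R₁ = ρL/(N·A_s) = (2.75×10^-8)(35.3)/(19×5.027e-08) = 1.016 Ω
Section 2: A = π(d/2)² = π(6.9000e-04 m)² = 1.496e-06 m²
R₂ = (2.75×10^-8)(29.5)/(1.496e-06) = 0.5424 Ω
R = R₁ + R₂ = 1.56 Ω

1.56 Ω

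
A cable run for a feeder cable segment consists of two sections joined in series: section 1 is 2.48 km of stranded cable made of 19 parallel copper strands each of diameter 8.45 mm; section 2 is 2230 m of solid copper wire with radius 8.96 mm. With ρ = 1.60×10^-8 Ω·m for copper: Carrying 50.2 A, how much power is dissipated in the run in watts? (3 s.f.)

450 W

Section 1: A_strand = π(4.2250e-03)² = 5.608e-05 m²; R₁ = ρL/(N·A_s) = (1.60×10^-8)(2480)/(19×5.608e-05) = 0.03724 Ω
Section 2: A = πr² = π(8.9600e-03 m)² = 2.522e-04 m²
R₂ = (1.60×10^-8)(2230)/(2.522e-04) = 0.1415 Ω
R = R₁ + R₂ = 0.1787 Ω
P = I²R = (50.2)² × 0.1787 = 450 W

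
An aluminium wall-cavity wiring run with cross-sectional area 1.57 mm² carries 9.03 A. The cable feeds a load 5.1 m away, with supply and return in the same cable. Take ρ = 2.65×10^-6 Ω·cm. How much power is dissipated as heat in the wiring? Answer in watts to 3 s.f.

14.0 W

ρ = 2.65×10^-6 Ω·cm = 2.65×10^-8 Ω·m
A = 1.57 mm² = 1.570e-06 m²
Total conductor length (both ways) L = 2 × 5.1 = 10.2 m
R = ρL/A = (2.65×10^-8)(10.2)/(1.570e-06) = 0.1722 Ω
P = I²R = (9.03)² × 0.1722 = 14.0 W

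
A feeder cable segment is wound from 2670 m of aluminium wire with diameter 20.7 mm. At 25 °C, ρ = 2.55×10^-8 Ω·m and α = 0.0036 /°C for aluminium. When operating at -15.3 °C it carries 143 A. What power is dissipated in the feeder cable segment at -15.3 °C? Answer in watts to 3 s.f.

A = π(d/2)² = π(1.0350e-02 m)² = 3.365e-04 m²
R₍25₎ = ρL/A = (2.55×10^-8)(2670)/(3.365e-04) = 0.2023 Ω
R₍-15.3₎ = R₍25₎(1 + αΔT) = 0.2023 × (1 + 0.0036×-40.3) = 0.173 Ω
P = I²R = (143)² × 0.173 = 3540 W

3540 W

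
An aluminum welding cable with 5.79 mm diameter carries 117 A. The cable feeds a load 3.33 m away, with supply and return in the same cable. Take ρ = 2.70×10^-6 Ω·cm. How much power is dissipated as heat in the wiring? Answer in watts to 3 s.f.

93.5 W

ρ = 2.70×10^-6 Ω·cm = 2.70×10^-8 Ω·m
A = π(d/2)² = π(2.8950e-03 m)² = 2.633e-05 m²
Total conductor length (both ways) L = 2 × 3.33 = 6.66 m
R = ρL/A = (2.70×10^-8)(6.66)/(2.633e-05) = 0.00683 Ω
P = I²R = (117)² × 0.00683 = 93.5 W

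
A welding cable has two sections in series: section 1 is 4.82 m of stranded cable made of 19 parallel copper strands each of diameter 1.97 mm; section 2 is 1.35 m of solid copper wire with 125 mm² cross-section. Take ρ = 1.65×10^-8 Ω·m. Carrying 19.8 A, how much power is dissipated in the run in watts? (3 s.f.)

Section 1: A_strand = π(9.8500e-04)² = 3.048e-06 m²; R₁ = ρL/(N·A_s) = (1.65×10^-8)(4.82)/(19×3.048e-06) = 0.001373 Ω
Section 2: A = 125 mm² = 1.250e-04 m²
R₂ = (1.65×10^-8)(1.35)/(1.250e-04) = 1.782×10^-4 Ω
R = R₁ + R₂ = 0.001551 Ω
P = I²R = (19.8)² × 0.001551 = 0.608 W

0.608 W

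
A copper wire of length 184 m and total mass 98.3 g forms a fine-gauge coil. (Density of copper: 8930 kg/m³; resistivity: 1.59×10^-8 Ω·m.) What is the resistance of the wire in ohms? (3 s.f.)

A = m/(density·L) = 0.0983/(8930×184) = 5.9825e-08 m²
R = ρL/A = (1.59×10^-8)(184)/(5.9825e-08) = 48.9 Ω

48.9 Ω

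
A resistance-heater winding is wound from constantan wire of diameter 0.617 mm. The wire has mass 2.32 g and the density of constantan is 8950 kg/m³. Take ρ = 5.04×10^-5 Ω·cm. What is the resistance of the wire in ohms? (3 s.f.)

ρ = 5.04×10^-5 Ω·cm = 5.04×10^-7 Ω·m
A = π(d/2)² = π(3.0850e-04 m)² = 2.9899e-07 m²
L = m/(density·A) = 0.00232/(8950×2.9899e-07) = 0.867 m
R = ρL/A = (5.04×10^-7)(0.867)/(2.9899e-07) = 1.46 Ω

1.46 Ω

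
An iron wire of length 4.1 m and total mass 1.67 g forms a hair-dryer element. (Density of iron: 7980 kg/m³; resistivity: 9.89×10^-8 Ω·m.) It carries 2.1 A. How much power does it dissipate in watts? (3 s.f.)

35.0 W

A = m/(density·L) = 0.00167/(7980×4.1) = 5.1042e-08 m²
R = ρL/A = (9.89×10^-8)(4.1)/(5.1042e-08) = 7.944 Ω
P = I²R = (2.1)² × 7.944 = 35.0 W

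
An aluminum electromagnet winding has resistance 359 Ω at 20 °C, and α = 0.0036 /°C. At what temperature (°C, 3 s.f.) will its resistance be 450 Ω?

90.4 °C

R = R₀(1 + α(T − T₀)) ⇒ T = T₀ + (R/R₀ − 1)/α
T = 20 + (450/359 − 1)/0.0036 = 20 + (0.2535)/0.0036 = 90.4 °C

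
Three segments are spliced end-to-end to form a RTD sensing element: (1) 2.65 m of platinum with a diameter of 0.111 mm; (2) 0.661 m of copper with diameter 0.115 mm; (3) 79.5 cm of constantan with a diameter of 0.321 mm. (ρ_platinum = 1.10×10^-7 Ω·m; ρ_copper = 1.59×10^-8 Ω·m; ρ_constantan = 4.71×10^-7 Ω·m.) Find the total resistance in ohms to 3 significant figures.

35.8 Ω

Seg 1: A = π(d/2)² = π(5.5500e-05 m)² = 9.677e-09 m²
R_1 = (1.10×10^-7)(2.65)/(9.677e-09) = 30.12 Ω
Seg 2: A = π(d/2)² = π(5.7500e-05 m)² = 1.039e-08 m²
R_2 = (1.59×10^-8)(0.661)/(1.039e-08) = 1.012 Ω
Seg 3: A = π(d/2)² = π(1.6050e-04 m)² = 8.093e-08 m²
R_3 = (4.71×10^-7)(0.795)/(8.093e-08) = 4.627 Ω
R_total = R_1 + R_2 + R_3 = 35.8 Ω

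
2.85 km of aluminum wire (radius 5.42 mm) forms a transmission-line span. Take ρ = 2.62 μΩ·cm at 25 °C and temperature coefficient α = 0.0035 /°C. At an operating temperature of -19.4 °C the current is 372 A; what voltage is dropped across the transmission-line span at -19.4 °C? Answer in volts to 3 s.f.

254 V

ρ = 2.62 μΩ·cm = 2.62×10^-8 Ω·m
A = πr² = π(5.4200e-03 m)² = 9.229e-05 m²
R₍25₎ = ρL/A = (2.62×10^-8)(2850)/(9.229e-05) = 0.8091 Ω
R₍-19.4₎ = R₍25₎(1 + αΔT) = 0.8091 × (1 + 0.0035×-44.4) = 0.6834 Ω
V = IR = 372 × 0.6834 = 254 V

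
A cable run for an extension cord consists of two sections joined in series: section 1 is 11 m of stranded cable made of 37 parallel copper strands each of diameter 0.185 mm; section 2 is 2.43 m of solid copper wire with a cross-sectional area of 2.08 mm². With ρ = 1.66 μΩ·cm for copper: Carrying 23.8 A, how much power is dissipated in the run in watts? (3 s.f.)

ρ = 1.66 μΩ·cm = 1.66×10^-8 Ω·m
Section 1: A_strand = π(9.2500e-05)² = 2.688e-08 m²; R₁ = ρL/(N·A_s) = (1.66×10^-8)(11)/(37×2.688e-08) = 0.1836 Ω
Section 2: A = 2.08 mm² = 2.080e-06 m²
R₂ = (1.66×10^-8)(2.43)/(2.080e-06) = 0.01939 Ω
R = R₁ + R₂ = 0.203 Ω
P = I²R = (23.8)² × 0.203 = 115 W

115 W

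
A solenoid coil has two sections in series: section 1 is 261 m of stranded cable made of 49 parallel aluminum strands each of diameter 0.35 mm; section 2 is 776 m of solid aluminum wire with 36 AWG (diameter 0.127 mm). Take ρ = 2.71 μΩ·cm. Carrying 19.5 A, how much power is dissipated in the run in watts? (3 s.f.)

ρ = 2.71 μΩ·cm = 2.71×10^-8 Ω·m
Section 1: A_strand = π(1.7500e-04)² = 9.621e-08 m²; R₁ = ρL/(N·A_s) = (2.71×10^-8)(261)/(49×9.621e-08) = 1.5 Ω
Section 2: A = π(0.127/2 mm)² = π(6.3500e-05 m)² = 1.267e-08 m²
R₂ = (2.71×10^-8)(776)/(1.267e-08) = 1660 Ω
R = R₁ + R₂ = 1662 Ω
P = I²R = (19.5)² × 1662 = 6.32×10^5 W

6.32×10^5 W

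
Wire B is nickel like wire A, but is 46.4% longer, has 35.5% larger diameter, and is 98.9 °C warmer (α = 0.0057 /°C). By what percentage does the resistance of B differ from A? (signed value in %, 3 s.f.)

24.7%

R ∝ ρL/d² with ρ ∝ (1+αΔT), so R_B/R_A = (1 + 46.4/100) × (1 + 35.5/100)⁻² × (1 + 0.0057×98.9)
= 1.464 × 0.5446 × 1.564 = 1.247
(R_B − R_A)/R_A = 1.247 − 1 = 24.7%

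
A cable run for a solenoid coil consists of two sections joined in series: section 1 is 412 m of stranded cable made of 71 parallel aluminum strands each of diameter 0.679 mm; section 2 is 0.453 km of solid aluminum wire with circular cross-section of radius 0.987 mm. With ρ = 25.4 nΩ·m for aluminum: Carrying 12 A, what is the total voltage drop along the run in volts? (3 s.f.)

ρ = 25.4 nΩ·m = 2.54×10^-8 Ω·m
Section 1: A_strand = π(3.3950e-04)² = 3.621e-07 m²; R₁ = ρL/(N·A_s) = (2.54×10^-8)(412)/(71×3.621e-07) = 0.407 Ω
Section 2: A = πr² = π(9.8700e-04 m)² = 3.060e-06 m²
R₂ = (2.54×10^-8)(453)/(3.060e-06) = 3.76 Ω
R = R₁ + R₂ = 4.167 Ω
V = IR = 12 × 4.167 = 50.0 V

50.0 V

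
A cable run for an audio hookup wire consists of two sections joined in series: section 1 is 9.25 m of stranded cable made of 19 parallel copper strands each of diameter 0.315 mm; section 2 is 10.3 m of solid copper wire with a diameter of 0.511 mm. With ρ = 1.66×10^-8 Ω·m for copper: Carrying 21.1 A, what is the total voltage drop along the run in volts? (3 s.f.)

19.8 V

Section 1: A_strand = π(1.5750e-04)² = 7.793e-08 m²; R₁ = ρL/(N·A_s) = (1.66×10^-8)(9.25)/(19×7.793e-08) = 0.1037 Ω
Section 2: A = π(d/2)² = π(2.5550e-04 m)² = 2.051e-07 m²
R₂ = (1.66×10^-8)(10.3)/(2.051e-07) = 0.8337 Ω
R = R₁ + R₂ = 0.9374 Ω
V = IR = 21.1 × 0.9374 = 19.8 V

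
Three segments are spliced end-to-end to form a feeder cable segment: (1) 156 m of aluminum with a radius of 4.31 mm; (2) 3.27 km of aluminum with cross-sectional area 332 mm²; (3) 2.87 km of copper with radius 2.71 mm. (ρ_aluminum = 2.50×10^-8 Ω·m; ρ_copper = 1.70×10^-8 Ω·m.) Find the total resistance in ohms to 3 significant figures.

2.43 Ω

Seg 1: A = πr² = π(4.3100e-03 m)² = 5.836e-05 m²
R_1 = (2.50×10^-8)(156)/(5.836e-05) = 0.06683 Ω
Seg 2: A = 332 mm² = 3.320e-04 m²
R_2 = (2.50×10^-8)(3270)/(3.320e-04) = 0.2462 Ω
Seg 3: A = πr² = π(2.7100e-03 m)² = 2.307e-05 m²
R_3 = (1.70×10^-8)(2870)/(2.307e-05) = 2.115 Ω
R_total = R_1 + R_2 + R_3 = 2.43 Ω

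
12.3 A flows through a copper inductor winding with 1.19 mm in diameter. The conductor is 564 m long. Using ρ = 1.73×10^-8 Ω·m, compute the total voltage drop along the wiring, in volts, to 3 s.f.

108 V

A = π(d/2)² = π(5.9500e-04 m)² = 1.112e-06 m²
R = ρL/A = (1.73×10^-8)(564)/(1.112e-06) = 8.773 Ω
V = IR = 12.3 × 8.773 = 108 V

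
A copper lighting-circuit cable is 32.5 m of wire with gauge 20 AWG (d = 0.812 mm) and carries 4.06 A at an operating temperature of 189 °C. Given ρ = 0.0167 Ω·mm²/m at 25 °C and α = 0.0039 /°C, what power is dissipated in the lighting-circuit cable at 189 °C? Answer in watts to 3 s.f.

ρ = 0.0167 Ω·mm²/m = 1.67×10^-8 Ω·m
A = π(0.812/2 mm)² = π(4.0600e-04 m)² = 5.178e-07 m²
R₍25₎ = ρL/A = (1.67×10^-8)(32.5)/(5.178e-07) = 1.048 Ω
R₍189₎ = R₍25₎(1 + αΔT) = 1.048 × (1 + 0.0039×164) = 1.718 Ω
P = I²R = (4.06)² × 1.718 = 28.3 W

28.3 W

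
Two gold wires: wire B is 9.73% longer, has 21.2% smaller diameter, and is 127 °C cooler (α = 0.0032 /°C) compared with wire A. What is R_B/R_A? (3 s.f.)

1.05

R ∝ ρL/d² with ρ ∝ (1+αΔT), so R_B/R_A = (1 + 9.73/100) × (1 − 21.2/100)⁻² × (1 − 0.0032×127)
= 1.097 × 1.611 × 0.5936 = 1.05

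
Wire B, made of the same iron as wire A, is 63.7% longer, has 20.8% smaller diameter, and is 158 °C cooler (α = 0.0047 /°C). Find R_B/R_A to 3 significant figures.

R ∝ ρL/d² with ρ ∝ (1+αΔT), so R_B/R_A = (1 + 63.7/100) × (1 − 20.8/100)⁻² × (1 − 0.0047×158)
= 1.637 × 1.594 × 0.2574 = 0.672

0.672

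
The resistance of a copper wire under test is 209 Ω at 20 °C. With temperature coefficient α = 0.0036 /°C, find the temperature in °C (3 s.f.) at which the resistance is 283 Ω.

118 °C

R = R₀(1 + α(T − T₀)) ⇒ T = T₀ + (R/R₀ − 1)/α
T = 20 + (283/209 − 1)/0.0036 = 20 + (0.3541)/0.0036 = 118 °C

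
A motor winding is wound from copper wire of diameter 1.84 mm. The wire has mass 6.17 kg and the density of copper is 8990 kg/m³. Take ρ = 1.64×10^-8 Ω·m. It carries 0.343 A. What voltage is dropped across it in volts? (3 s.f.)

0.546 V

A = π(d/2)² = π(9.2000e-04 m)² = 2.6590e-06 m²
L = m/(density·A) = 6.17/(8990×2.6590e-06) = 258.1 m
R = ρL/A = (1.64×10^-8)(258.1)/(2.6590e-06) = 1.592 Ω
V = IR = 0.343 × 1.592 = 0.546 V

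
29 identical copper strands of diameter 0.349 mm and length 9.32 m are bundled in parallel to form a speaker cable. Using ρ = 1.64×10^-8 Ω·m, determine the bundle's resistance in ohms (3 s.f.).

0.0551 Ω

A_strand = π(1.7450e-04 m)² = 9.566e-08 m²
R_strand = ρL/A = (1.64×10^-8)(9.32)/(9.566e-08) = 1.598 Ω
R_total = R_strand/N = 1.598/29 = 0.0551 Ω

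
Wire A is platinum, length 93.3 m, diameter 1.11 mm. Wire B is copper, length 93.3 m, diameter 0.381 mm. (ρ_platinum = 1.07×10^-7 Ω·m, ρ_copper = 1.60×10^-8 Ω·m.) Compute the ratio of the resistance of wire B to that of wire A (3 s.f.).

1.27

R ∝ ρL/d², so R_B/R_A = (ρ_B/ρ_A) × (d_A/d_B)²
= (1.60×10^-8/1.07×10^-7) × (1.11/0.381)² = 1.27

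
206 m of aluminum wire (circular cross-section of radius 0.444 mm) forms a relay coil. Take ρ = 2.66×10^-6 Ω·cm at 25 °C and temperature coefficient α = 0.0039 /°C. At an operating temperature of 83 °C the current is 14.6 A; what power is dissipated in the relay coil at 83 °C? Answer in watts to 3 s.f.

2310 W

ρ = 2.66×10^-6 Ω·cm = 2.66×10^-8 Ω·m
A = πr² = π(4.4400e-04 m)² = 6.193e-07 m²
R₍25₎ = ρL/A = (2.66×10^-8)(206)/(6.193e-07) = 8.848 Ω
R₍83₎ = R₍25₎(1 + αΔT) = 8.848 × (1 + 0.0039×58) = 10.85 Ω
P = I²R = (14.6)² × 10.85 = 2310 W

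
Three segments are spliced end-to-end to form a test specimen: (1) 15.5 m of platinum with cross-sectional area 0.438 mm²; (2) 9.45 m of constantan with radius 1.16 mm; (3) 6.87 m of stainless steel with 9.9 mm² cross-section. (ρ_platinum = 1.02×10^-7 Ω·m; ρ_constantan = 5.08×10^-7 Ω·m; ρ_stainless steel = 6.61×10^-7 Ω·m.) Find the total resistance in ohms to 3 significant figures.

Seg 1: A = 0.438 mm² = 4.380e-07 m²
R_1 = (1.02×10^-7)(15.5)/(4.380e-07) = 3.61 Ω
Seg 2: A = πr² = π(1.1600e-03 m)² = 4.227e-06 m²
R_2 = (5.08×10^-7)(9.45)/(4.227e-06) = 1.136 Ω
Seg 3: A = 9.9 mm² = 9.900e-06 m²
R_3 = (6.61×10^-7)(6.87)/(9.900e-06) = 0.4587 Ω
R_total = R_1 + R_2 + R_3 = 5.20 Ω

5.20 Ω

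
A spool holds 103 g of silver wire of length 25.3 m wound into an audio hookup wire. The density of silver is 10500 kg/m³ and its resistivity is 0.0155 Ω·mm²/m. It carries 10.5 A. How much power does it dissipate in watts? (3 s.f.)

ρ = 0.0155 Ω·mm²/m = 1.55×10^-8 Ω·m
A = m/(density·L) = 0.103/(10500×25.3) = 3.8773e-07 m²
R = ρL/A = (1.55×10^-8)(25.3)/(3.8773e-07) = 1.011 Ω
P = I²R = (10.5)² × 1.011 = 112 W

112 W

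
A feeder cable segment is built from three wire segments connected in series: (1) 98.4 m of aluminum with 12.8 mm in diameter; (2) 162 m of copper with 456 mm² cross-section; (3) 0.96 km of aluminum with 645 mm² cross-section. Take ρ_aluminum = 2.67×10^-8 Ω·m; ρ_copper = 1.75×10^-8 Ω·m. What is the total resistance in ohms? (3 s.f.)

0.0664 Ω

Seg 1: A = π(d/2)² = π(6.4000e-03 m)² = 1.287e-04 m²
R_1 = (2.67×10^-8)(98.4)/(1.287e-04) = 0.02042 Ω
Seg 2: A = 456 mm² = 4.560e-04 m²
R_2 = (1.75×10^-8)(162)/(4.560e-04) = 0.006217 Ω
Seg 3: A = 645 mm² = 6.450e-04 m²
R_3 = (2.67×10^-8)(960)/(6.450e-04) = 0.03974 Ω
R_total = R_1 + R_2 + R_3 = 0.0664 Ω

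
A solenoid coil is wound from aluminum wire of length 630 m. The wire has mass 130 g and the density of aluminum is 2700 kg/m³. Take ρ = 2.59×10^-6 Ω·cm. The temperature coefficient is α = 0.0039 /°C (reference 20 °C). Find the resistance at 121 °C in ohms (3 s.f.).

298 Ω

ρ = 2.59×10^-6 Ω·cm = 2.59×10^-8 Ω·m
A = m/(density·L) = 0.13/(2700×630) = 7.6426e-08 m²
R = ρL/A = (2.59×10^-8)(630)/(7.6426e-08) = 213.5 Ω
R(121 °C) = 213.5 × (1 + 0.0039×101) = 298 Ω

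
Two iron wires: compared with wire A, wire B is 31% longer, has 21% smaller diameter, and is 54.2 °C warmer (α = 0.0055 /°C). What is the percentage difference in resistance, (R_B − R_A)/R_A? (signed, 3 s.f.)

172%

R ∝ ρL/d² with ρ ∝ (1+αΔT), so R_B/R_A = (1 + 31/100) × (1 − 21/100)⁻² × (1 + 0.0055×54.2)
= 1.31 × 1.602 × 1.298 = 2.725
(R_B − R_A)/R_A = 2.725 − 1 = 172%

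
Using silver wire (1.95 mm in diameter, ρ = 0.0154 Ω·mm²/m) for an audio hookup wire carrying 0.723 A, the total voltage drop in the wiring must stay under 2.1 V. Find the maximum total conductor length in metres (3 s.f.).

ρ = 0.0154 Ω·mm²/m = 1.54×10^-8 Ω·m
A = π(d/2)² = π(9.7500e-04 m)² = 2.986e-06 m²
L_max = V_max·A/(1·ρI) = (2.1)(2.986e-06)/(1.54×10^-8×0.723) = 563 m

563 m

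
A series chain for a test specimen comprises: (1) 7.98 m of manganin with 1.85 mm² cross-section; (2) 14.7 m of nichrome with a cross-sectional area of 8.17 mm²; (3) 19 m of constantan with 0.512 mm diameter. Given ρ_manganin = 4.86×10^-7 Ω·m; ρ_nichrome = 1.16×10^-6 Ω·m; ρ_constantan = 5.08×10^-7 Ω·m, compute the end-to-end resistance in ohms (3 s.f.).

Seg 1: A = 1.85 mm² = 1.850e-06 m²
R_1 = (4.86×10^-7)(7.98)/(1.850e-06) = 2.096 Ω
Seg 2: A = 8.17 mm² = 8.170e-06 m²
R_2 = (1.16×10^-6)(14.7)/(8.170e-06) = 2.087 Ω
Seg 3: A = π(d/2)² = π(2.5600e-04 m)² = 2.059e-07 m²
R_3 = (5.08×10^-7)(19)/(2.059e-07) = 46.88 Ω
R_total = R_1 + R_2 + R_3 = 51.1 Ω

51.1 Ω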